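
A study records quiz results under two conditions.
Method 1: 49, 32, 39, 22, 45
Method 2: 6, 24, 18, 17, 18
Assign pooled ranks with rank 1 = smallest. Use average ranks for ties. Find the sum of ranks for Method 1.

39

Sorted (ascending): 6, 17, 18, 18, 22, 24, 32, 39, 45, 49
The 2 values of 18 occupy positions 3–4 → average rank (3+4)/2 = 3.5.
Method 1 values → pooled ranks: 49→10, 32→7, 39→8, 22→5, 45→9
Rank sum = 10 + 7 + 8 + 5 + 9 = 39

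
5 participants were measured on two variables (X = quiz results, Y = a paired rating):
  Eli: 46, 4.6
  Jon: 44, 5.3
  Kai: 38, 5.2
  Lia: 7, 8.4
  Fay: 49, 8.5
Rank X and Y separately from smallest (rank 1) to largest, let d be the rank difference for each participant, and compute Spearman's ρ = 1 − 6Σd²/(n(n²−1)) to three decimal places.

Ranks of variable 1: 4, 3, 2, 1, 5
Ranks of variable 2: 1, 3, 2, 4, 5
d = r₁ − r₂: 3, 0, 0, -3, 0
d²: 9, 0, 0, 9, 0; Σd² = 18
ρ = 1 − 6·18/(5·24) = 1 − 108/120 = 0.100

0.100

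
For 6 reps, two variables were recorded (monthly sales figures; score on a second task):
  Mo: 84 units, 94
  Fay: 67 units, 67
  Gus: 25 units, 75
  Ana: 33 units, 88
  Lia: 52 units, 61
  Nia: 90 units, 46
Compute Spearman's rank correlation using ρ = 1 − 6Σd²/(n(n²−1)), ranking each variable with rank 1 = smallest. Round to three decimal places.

Ranks of variable 1: 5, 4, 1, 2, 3, 6
Ranks of variable 2: 6, 3, 4, 5, 2, 1
d = r₁ − r₂: -1, 1, -3, -3, 1, 5
d²: 1, 1, 9, 9, 1, 25; Σd² = 46
ρ = 1 − 6·46/(6·35) = 1 − 276/210 = -0.314

-0.314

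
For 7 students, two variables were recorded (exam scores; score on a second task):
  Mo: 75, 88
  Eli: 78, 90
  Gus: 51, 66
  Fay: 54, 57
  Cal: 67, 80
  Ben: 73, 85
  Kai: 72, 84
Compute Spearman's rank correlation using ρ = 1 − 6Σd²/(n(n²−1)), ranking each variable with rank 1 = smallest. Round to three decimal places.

Ranks of variable 1: 6, 7, 1, 2, 3, 5, 4
Ranks of variable 2: 6, 7, 2, 1, 3, 5, 4
d = r₁ − r₂: 0, 0, -1, 1, 0, 0, 0
d²: 0, 0, 1, 1, 0, 0, 0; Σd² = 2
ρ = 1 − 6·2/(7·48) = 1 − 12/336 = 0.964

0.964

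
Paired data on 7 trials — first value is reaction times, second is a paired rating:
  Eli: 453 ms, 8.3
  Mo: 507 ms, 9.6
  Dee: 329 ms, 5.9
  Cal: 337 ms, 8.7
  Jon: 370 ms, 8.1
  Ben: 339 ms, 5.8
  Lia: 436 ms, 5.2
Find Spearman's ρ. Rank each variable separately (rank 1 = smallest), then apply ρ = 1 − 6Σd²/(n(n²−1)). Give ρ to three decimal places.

Ranks of variable 1: 6, 7, 1, 2, 4, 3, 5
Ranks of variable 2: 5, 7, 3, 6, 4, 2, 1
d = r₁ − r₂: 1, 0, -2, -4, 0, 1, 4
d²: 1, 0, 4, 16, 0, 1, 16; Σd² = 38
ρ = 1 − 6·38/(7·48) = 1 − 228/336 = 0.321

0.321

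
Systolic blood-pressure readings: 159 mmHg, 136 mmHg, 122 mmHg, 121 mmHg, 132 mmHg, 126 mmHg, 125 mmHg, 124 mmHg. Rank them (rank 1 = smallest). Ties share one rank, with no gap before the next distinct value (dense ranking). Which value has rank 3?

124

Sorted (ascending): 121, 122, 124, 125, 126, 132, 136, 159
No ties — each value takes its position as its rank.
Rank 3 → value 124.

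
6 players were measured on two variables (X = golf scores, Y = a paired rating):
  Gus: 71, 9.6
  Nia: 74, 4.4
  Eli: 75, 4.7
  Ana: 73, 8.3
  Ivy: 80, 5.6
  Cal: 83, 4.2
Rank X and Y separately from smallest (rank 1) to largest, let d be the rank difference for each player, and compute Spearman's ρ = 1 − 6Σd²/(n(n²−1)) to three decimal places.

-0.771

Ranks of variable 1: 1, 3, 4, 2, 5, 6
Ranks of variable 2: 6, 2, 3, 5, 4, 1
d = r₁ − r₂: -5, 1, 1, -3, 1, 5
d²: 25, 1, 1, 9, 1, 25; Σd² = 62
ρ = 1 − 6·62/(6·35) = 1 − 372/210 = -0.771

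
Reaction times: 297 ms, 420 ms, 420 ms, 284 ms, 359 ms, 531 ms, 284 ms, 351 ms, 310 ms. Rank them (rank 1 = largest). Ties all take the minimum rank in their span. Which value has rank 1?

531

Sorted (descending): 531, 420, 420, 359, 351, 310, 297, 284, 284
The 2 values of 420 occupy positions 2–3 → each gets rank 2.
The 2 values of 284 occupy positions 8–9 → each gets rank 8.
Rank 1 → value 531.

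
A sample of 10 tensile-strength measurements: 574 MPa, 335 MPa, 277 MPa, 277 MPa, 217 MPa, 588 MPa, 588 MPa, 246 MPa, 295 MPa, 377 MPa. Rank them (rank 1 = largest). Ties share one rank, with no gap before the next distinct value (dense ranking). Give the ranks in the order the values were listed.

Sorted (descending): 588, 588, 574, 377, 335, 295, 277, 277, 246, 217
The 2 values of 588 share dense rank 1.
The 2 values of 277 share dense rank 6.
Remaining distinct values take the next consecutive integers.

2, 4, 6, 6, 8, 1, 1, 7, 5, 3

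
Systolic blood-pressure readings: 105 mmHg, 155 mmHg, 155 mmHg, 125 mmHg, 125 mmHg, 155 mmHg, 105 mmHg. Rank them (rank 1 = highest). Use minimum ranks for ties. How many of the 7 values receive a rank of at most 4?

5

Sorted (descending): 155, 155, 155, 125, 125, 105, 105
The 3 values of 155 occupy positions 1–3 → each gets rank 1.
The 2 values of 125 occupy positions 4–5 → each gets rank 4.
The 2 values of 105 occupy positions 6–7 → each gets rank 6.
Ranks ≤ 4: {1, 1, 1, 4, 4} → 5 values.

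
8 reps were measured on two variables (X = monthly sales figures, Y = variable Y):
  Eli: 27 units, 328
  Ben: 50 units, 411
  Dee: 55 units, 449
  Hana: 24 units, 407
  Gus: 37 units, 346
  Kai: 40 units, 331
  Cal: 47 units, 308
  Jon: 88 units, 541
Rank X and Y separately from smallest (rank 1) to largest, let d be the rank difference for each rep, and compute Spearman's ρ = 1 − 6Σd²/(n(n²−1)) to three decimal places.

0.595

Ranks of variable 1: 2, 6, 7, 1, 3, 4, 5, 8
Ranks of variable 2: 2, 6, 7, 5, 4, 3, 1, 8
d = r₁ − r₂: 0, 0, 0, -4, -1, 1, 4, 0
d²: 0, 0, 0, 16, 1, 1, 16, 0; Σd² = 34
ρ = 1 − 6·34/(8·63) = 1 − 204/504 = 0.595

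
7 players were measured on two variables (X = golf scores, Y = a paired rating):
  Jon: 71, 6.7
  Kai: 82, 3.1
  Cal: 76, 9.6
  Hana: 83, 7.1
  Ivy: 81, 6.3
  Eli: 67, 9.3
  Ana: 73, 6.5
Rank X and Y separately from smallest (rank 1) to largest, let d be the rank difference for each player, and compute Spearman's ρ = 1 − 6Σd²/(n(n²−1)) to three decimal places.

Ranks of variable 1: 2, 6, 4, 7, 5, 1, 3
Ranks of variable 2: 4, 1, 7, 5, 2, 6, 3
d = r₁ − r₂: -2, 5, -3, 2, 3, -5, 0
d²: 4, 25, 9, 4, 9, 25, 0; Σd² = 76
ρ = 1 − 6·76/(7·48) = 1 − 456/336 = -0.357

-0.357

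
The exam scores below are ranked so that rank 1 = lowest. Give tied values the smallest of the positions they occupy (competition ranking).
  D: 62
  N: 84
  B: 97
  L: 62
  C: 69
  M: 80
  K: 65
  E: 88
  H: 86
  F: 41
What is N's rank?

7

Sorted (ascending): 41, 62, 62, 65, 69, 80, 84, 86, 88, 97
The 2 values of 62 occupy positions 2–3 → each gets rank 2.
N has value 84 → rank 7.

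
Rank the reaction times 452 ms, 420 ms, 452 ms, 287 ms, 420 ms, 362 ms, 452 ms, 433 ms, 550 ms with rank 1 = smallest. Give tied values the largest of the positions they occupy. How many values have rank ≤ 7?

5

Sorted (ascending): 287, 362, 420, 420, 433, 452, 452, 452, 550
The 2 values of 420 occupy positions 3–4 → each gets rank 4.
The 3 values of 452 occupy positions 6–8 → each gets rank 8.
Ranks ≤ 7: {1, 2, 4, 4, 5} → 5 values.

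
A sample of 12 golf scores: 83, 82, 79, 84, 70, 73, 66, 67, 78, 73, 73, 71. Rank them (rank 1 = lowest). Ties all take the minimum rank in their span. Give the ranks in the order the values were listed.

Sorted (ascending): 66, 67, 70, 71, 73, 73, 73, 78, 79, 82, 83, 84
The 3 values of 73 occupy positions 5–7 → each gets rank 5.

11, 10, 9, 12, 3, 5, 1, 2, 8, 5, 5, 4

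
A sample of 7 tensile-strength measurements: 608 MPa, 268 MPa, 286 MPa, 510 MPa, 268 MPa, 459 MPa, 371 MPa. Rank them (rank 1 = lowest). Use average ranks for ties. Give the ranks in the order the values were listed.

7, 1.5, 3, 6, 1.5, 5, 4

Sorted (ascending): 268, 268, 286, 371, 459, 510, 608
The 2 values of 268 occupy positions 1–2 → average rank (1+2)/2 = 1.5.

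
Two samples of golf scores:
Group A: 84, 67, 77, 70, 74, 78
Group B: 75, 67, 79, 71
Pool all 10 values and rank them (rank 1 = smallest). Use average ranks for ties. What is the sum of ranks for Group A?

Sorted (ascending): 67, 67, 70, 71, 74, 75, 77, 78, 79, 84
The 2 values of 67 occupy positions 1–2 → average rank (1+2)/2 = 1.5.
Group A values → pooled ranks: 84→10, 67→1.5, 77→7, 70→3, 74→5, 78→8
Rank sum = 10 + 1.5 + 7 + 3 + 5 + 8 = 34.5

34.5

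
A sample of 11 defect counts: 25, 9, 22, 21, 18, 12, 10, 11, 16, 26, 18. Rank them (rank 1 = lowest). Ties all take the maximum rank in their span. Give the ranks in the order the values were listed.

10, 1, 9, 8, 7, 4, 2, 3, 5, 11, 7

Sorted (ascending): 9, 10, 11, 12, 16, 18, 18, 21, 22, 25, 26
The 2 values of 18 occupy positions 6–7 → each gets rank 7.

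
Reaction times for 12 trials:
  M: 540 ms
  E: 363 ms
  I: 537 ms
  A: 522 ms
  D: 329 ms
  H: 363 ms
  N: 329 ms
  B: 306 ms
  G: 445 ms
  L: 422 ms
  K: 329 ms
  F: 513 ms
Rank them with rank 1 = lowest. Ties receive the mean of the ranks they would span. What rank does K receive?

3

Sorted (ascending): 306, 329, 329, 329, 363, 363, 422, 445, 513, 522, 537, 540
The 3 values of 329 occupy positions 2–4 → average rank 3.
The 2 values of 363 occupy positions 5–6 → average rank (5+6)/2 = 5.5.
K has value 329 ms → rank 3.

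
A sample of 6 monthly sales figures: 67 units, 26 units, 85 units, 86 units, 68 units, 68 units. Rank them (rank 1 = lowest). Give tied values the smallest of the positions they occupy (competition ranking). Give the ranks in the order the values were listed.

Sorted (ascending): 26, 67, 68, 68, 85, 86
The 2 values of 68 occupy positions 3–4 → each gets rank 3.

2, 1, 5, 6, 3, 3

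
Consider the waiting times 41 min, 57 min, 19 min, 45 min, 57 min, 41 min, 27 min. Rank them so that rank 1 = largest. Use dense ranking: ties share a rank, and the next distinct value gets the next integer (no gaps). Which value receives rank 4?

Sorted (descending): 57, 57, 45, 41, 41, 27, 19
The 2 values of 57 share dense rank 1.
The 2 values of 41 share dense rank 3.
Remaining distinct values take the next consecutive integers.
Rank 4 → value 27.

27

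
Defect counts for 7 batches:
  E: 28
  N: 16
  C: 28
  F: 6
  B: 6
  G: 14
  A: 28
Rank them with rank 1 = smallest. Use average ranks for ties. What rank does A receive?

6

Sorted (ascending): 6, 6, 14, 16, 28, 28, 28
The 2 values of 6 occupy positions 1–2 → average rank (1+2)/2 = 1.5.
The 3 values of 28 occupy positions 5–7 → average rank 6.
A has value 28 → rank 6.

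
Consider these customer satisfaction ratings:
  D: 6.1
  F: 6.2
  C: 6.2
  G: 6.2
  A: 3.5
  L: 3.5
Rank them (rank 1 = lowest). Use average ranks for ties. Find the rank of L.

Sorted (ascending): 3.5, 3.5, 6.1, 6.2, 6.2, 6.2
The 2 values of 3.5 occupy positions 1–2 → average rank (1+2)/2 = 1.5.
The 3 values of 6.2 occupy positions 4–6 → average rank 5.
L has value 3.5 → rank 1.5.

1.5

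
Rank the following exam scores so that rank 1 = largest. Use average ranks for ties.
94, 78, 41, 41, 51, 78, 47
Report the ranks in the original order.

Sorted (descending): 94, 78, 78, 51, 47, 41, 41
The 2 values of 78 occupy positions 2–3 → average rank (2+3)/2 = 2.5.
The 2 values of 41 occupy positions 6–7 → average rank (6+7)/2 = 6.5.

1, 2.5, 6.5, 6.5, 4, 2.5, 5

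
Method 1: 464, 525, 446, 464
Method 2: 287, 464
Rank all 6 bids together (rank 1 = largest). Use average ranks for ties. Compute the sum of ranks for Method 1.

Sorted (descending): 525, 464, 464, 464, 446, 287
The 3 values of 464 occupy positions 2–4 → average rank 3.
Method 1 values → pooled ranks: 464→3, 525→1, 446→5, 464→3
Rank sum = 3 + 1 + 5 + 3 = 12

12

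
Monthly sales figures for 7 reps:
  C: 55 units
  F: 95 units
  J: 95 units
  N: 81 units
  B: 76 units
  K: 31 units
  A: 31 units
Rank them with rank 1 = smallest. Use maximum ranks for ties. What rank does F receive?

7

Sorted (ascending): 31, 31, 55, 76, 81, 95, 95
The 2 values of 31 occupy positions 1–2 → each gets rank 2.
The 2 values of 95 occupy positions 6–7 → each gets rank 7.
F has value 95 units → rank 7.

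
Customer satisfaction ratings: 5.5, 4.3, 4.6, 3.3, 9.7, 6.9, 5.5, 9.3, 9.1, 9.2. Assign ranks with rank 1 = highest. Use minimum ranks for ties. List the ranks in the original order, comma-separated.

Sorted (descending): 9.7, 9.3, 9.2, 9.1, 6.9, 5.5, 5.5, 4.6, 4.3, 3.3
The 2 values of 5.5 occupy positions 6–7 → each gets rank 6.

6, 9, 8, 10, 1, 5, 6, 2, 4, 3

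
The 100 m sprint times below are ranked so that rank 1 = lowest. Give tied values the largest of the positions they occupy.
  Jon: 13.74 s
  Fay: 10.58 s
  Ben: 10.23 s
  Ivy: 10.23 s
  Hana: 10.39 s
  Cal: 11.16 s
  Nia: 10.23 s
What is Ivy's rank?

Sorted (ascending): 10.23, 10.23, 10.23, 10.39, 10.58, 11.16, 13.74
The 3 values of 10.23 occupy positions 1–3 → each gets rank 3.
Ivy has value 10.23 s → rank 3.

3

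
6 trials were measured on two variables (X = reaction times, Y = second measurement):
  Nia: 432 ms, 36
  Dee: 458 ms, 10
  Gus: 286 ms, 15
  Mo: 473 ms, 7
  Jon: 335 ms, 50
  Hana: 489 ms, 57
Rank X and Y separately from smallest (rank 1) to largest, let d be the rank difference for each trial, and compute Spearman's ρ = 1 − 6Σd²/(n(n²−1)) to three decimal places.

0.029

Ranks of variable 1: 3, 4, 1, 5, 2, 6
Ranks of variable 2: 4, 2, 3, 1, 5, 6
d = r₁ − r₂: -1, 2, -2, 4, -3, 0
d²: 1, 4, 4, 16, 9, 0; Σd² = 34
ρ = 1 − 6·34/(6·35) = 1 − 204/210 = 0.029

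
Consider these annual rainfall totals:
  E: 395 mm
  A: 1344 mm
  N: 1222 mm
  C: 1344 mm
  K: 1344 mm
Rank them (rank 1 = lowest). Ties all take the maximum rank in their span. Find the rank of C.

Sorted (ascending): 395, 1222, 1344, 1344, 1344
The 3 values of 1344 occupy positions 3–5 → each gets rank 5.
C has value 1344 mm → rank 5.

5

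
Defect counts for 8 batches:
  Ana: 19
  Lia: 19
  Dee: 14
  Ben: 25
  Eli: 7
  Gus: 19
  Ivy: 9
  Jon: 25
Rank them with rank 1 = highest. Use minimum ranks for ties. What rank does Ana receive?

3

Sorted (descending): 25, 25, 19, 19, 19, 14, 9, 7
The 2 values of 25 occupy positions 1–2 → each gets rank 1.
The 3 values of 19 occupy positions 3–5 → each gets rank 3.
Ana has value 19 → rank 3.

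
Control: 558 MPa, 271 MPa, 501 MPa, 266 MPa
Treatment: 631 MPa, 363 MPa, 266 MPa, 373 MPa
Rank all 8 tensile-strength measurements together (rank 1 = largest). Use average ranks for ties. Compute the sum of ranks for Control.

18.5

Sorted (descending): 631, 558, 501, 373, 363, 271, 266, 266
The 2 values of 266 occupy positions 7–8 → average rank (7+8)/2 = 7.5.
Control values → pooled ranks: 558→2, 271→6, 501→3, 266→7.5
Rank sum = 2 + 6 + 3 + 7.5 = 18.5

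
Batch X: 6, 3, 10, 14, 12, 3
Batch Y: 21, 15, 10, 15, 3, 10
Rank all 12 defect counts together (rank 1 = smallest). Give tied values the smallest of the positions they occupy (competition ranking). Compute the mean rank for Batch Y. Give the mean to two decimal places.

7.17

Sorted (ascending): 3, 3, 3, 6, 10, 10, 10, 12, 14, 15, 15, 21
The 3 values of 3 occupy positions 1–3 → each gets rank 1.
The 3 values of 10 occupy positions 5–7 → each gets rank 5.
The 2 values of 15 occupy positions 10–11 → each gets rank 10.
Batch Y values → pooled ranks: 21→12, 15→10, 10→5, 15→10, 3→1, 10→5
Mean rank = (12 + 10 + 5 + 10 + 1 + 5) / 6 = 7.17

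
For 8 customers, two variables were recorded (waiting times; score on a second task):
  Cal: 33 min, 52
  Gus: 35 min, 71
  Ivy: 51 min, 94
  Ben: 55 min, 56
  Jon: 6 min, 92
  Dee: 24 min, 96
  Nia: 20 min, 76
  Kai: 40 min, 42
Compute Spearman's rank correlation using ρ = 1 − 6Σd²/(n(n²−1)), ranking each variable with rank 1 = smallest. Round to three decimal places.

Ranks of variable 1: 4, 5, 7, 8, 1, 3, 2, 6
Ranks of variable 2: 2, 4, 7, 3, 6, 8, 5, 1
d = r₁ − r₂: 2, 1, 0, 5, -5, -5, -3, 5
d²: 4, 1, 0, 25, 25, 25, 9, 25; Σd² = 114
ρ = 1 − 6·114/(8·63) = 1 − 684/504 = -0.357

-0.357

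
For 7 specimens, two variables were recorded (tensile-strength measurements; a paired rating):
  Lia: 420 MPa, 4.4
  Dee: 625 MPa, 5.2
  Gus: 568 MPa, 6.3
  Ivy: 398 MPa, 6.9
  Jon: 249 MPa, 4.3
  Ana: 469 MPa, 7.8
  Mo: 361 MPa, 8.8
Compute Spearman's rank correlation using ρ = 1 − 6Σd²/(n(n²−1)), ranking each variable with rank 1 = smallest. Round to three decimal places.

Ranks of variable 1: 4, 7, 6, 3, 1, 5, 2
Ranks of variable 2: 2, 3, 4, 5, 1, 6, 7
d = r₁ − r₂: 2, 4, 2, -2, 0, -1, -5
d²: 4, 16, 4, 4, 0, 1, 25; Σd² = 54
ρ = 1 − 6·54/(7·48) = 1 − 324/336 = 0.036

0.036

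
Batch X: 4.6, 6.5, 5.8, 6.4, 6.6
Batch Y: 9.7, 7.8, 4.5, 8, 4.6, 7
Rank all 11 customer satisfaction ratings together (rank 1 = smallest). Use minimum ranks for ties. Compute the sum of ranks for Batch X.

Sorted (ascending): 4.5, 4.6, 4.6, 5.8, 6.4, 6.5, 6.6, 7, 7.8, 8, 9.7
The 2 values of 4.6 occupy positions 2–3 → each gets rank 2.
Batch X values → pooled ranks: 4.6→2, 6.5→6, 5.8→4, 6.4→5, 6.6→7
Rank sum = 2 + 6 + 4 + 5 + 7 = 24

24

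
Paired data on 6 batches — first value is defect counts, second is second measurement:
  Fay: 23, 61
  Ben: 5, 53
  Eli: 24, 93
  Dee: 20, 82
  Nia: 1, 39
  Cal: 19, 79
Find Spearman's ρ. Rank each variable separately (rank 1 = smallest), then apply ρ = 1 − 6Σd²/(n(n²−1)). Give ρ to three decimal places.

0.829

Ranks of variable 1: 5, 2, 6, 4, 1, 3
Ranks of variable 2: 3, 2, 6, 5, 1, 4
d = r₁ − r₂: 2, 0, 0, -1, 0, -1
d²: 4, 0, 0, 1, 0, 1; Σd² = 6
ρ = 1 − 6·6/(6·35) = 1 − 36/210 = 0.829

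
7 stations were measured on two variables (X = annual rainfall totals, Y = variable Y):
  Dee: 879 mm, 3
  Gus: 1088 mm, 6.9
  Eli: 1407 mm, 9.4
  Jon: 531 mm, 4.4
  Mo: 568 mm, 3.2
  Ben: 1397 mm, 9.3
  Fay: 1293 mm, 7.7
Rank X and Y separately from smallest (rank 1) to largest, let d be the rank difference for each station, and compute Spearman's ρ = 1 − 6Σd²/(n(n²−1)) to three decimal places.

Ranks of variable 1: 3, 4, 7, 1, 2, 6, 5
Ranks of variable 2: 1, 4, 7, 3, 2, 6, 5
d = r₁ − r₂: 2, 0, 0, -2, 0, 0, 0
d²: 4, 0, 0, 4, 0, 0, 0; Σd² = 8
ρ = 1 − 6·8/(7·48) = 1 − 48/336 = 0.857

0.857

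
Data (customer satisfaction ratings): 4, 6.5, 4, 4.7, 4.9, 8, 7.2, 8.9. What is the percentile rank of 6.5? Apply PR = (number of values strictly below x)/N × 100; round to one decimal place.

N = 8.
Strictly below 6.5: 4. Equal to 6.5: 1.
PR = 4/8 × 100 = 50.0

50.0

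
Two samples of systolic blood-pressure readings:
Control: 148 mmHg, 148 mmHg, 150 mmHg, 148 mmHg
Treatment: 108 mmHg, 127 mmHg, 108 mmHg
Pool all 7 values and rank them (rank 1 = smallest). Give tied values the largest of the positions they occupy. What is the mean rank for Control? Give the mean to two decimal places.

6.25

Sorted (ascending): 108, 108, 127, 148, 148, 148, 150
The 2 values of 108 occupy positions 1–2 → each gets rank 2.
The 3 values of 148 occupy positions 4–6 → each gets rank 6.
Control values → pooled ranks: 148→6, 148→6, 150→7, 148→6
Mean rank = (6 + 6 + 7 + 6) / 4 = 6.25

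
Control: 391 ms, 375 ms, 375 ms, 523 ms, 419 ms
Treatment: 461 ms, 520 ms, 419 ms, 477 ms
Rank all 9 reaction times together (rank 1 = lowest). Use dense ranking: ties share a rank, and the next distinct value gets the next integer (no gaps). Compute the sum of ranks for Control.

14

Sorted (ascending): 375, 375, 391, 419, 419, 461, 477, 520, 523
The 2 values of 375 share dense rank 1.
The 2 values of 419 share dense rank 3.
Remaining distinct values take the next consecutive integers.
Control values → pooled ranks: 391→2, 375→1, 375→1, 523→7, 419→3
Rank sum = 2 + 1 + 1 + 7 + 3 = 14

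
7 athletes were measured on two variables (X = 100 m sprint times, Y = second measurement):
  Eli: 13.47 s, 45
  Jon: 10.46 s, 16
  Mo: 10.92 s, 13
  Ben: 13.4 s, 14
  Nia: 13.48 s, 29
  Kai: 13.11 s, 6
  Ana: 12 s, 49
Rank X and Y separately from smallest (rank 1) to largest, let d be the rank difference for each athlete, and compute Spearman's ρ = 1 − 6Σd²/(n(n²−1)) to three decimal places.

Ranks of variable 1: 6, 1, 2, 5, 7, 4, 3
Ranks of variable 2: 6, 4, 2, 3, 5, 1, 7
d = r₁ − r₂: 0, -3, 0, 2, 2, 3, -4
d²: 0, 9, 0, 4, 4, 9, 16; Σd² = 42
ρ = 1 − 6·42/(7·48) = 1 − 252/336 = 0.250

0.250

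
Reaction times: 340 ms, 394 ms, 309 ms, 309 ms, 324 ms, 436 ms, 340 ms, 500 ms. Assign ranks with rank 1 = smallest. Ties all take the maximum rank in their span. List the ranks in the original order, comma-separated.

Sorted (ascending): 309, 309, 324, 340, 340, 394, 436, 500
The 2 values of 309 occupy positions 1–2 → each gets rank 2.
The 2 values of 340 occupy positions 4–5 → each gets rank 5.

5, 6, 2, 2, 3, 7, 5, 8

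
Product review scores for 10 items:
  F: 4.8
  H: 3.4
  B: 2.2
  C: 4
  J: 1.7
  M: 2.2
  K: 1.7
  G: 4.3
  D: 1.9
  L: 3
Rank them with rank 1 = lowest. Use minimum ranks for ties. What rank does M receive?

Sorted (ascending): 1.7, 1.7, 1.9, 2.2, 2.2, 3, 3.4, 4, 4.3, 4.8
The 2 values of 1.7 occupy positions 1–2 → each gets rank 1.
The 2 values of 2.2 occupy positions 4–5 → each gets rank 4.
M has value 2.2 → rank 4.

4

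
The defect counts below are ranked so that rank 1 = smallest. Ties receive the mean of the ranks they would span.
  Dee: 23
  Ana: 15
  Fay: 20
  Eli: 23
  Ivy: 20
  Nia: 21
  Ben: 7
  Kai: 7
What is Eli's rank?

7.5

Sorted (ascending): 7, 7, 15, 20, 20, 21, 23, 23
The 2 values of 7 occupy positions 1–2 → average rank (1+2)/2 = 1.5.
The 2 values of 20 occupy positions 4–5 → average rank (4+5)/2 = 4.5.
The 2 values of 23 occupy positions 7–8 → average rank (7+8)/2 = 7.5.
Eli has value 23 → rank 7.5.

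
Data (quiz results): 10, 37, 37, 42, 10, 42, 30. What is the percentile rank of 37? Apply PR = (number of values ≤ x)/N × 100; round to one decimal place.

71.4

N = 7.
Strictly below 37: 3. Equal to 37: 2.
PR = 5/7 × 100 = 71.4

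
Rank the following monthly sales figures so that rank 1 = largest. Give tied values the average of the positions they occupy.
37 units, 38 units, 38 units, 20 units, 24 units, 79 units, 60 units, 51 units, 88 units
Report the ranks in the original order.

Sorted (descending): 88, 79, 60, 51, 38, 38, 37, 24, 20
The 2 values of 38 occupy positions 5–6 → average rank (5+6)/2 = 5.5.

7, 5.5, 5.5, 9, 8, 2, 3, 4, 1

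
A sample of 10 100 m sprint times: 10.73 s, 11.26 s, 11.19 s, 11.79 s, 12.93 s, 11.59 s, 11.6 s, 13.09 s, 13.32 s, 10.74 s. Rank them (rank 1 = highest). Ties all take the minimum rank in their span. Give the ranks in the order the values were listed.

10, 7, 8, 4, 3, 6, 5, 2, 1, 9

Sorted (descending): 13.32, 13.09, 12.93, 11.79, 11.6, 11.59, 11.26, 11.19, 10.74, 10.73
No ties — each value takes its position as its rank.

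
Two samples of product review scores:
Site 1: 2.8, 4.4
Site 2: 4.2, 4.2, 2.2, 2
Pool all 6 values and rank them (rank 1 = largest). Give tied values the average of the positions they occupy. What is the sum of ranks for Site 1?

Sorted (descending): 4.4, 4.2, 4.2, 2.8, 2.2, 2
The 2 values of 4.2 occupy positions 2–3 → average rank (2+3)/2 = 2.5.
Site 1 values → pooled ranks: 2.8→4, 4.4→1
Rank sum = 4 + 1 = 5

5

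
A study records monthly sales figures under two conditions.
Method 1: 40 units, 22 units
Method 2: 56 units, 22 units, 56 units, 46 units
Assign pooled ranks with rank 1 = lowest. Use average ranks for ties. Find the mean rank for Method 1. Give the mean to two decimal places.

Sorted (ascending): 22, 22, 40, 46, 56, 56
The 2 values of 22 occupy positions 1–2 → average rank (1+2)/2 = 1.5.
The 2 values of 56 occupy positions 5–6 → average rank (5+6)/2 = 5.5.
Method 1 values → pooled ranks: 40→3, 22→1.5
Mean rank = (3 + 1.5) / 2 = 2.25

2.25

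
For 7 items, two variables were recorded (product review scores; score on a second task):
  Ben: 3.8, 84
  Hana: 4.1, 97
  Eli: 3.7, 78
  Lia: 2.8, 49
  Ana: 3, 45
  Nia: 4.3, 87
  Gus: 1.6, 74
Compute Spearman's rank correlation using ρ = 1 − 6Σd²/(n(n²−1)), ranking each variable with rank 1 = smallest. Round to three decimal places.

Ranks of variable 1: 5, 6, 4, 2, 3, 7, 1
Ranks of variable 2: 5, 7, 4, 2, 1, 6, 3
d = r₁ − r₂: 0, -1, 0, 0, 2, 1, -2
d²: 0, 1, 0, 0, 4, 1, 4; Σd² = 10
ρ = 1 − 6·10/(7·48) = 1 − 60/336 = 0.821

0.821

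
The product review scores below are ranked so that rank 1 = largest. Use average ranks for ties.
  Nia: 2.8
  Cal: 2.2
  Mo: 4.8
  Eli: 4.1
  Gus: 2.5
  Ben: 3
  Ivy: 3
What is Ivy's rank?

Sorted (descending): 4.8, 4.1, 3, 3, 2.8, 2.5, 2.2
The 2 values of 3 occupy positions 3–4 → average rank (3+4)/2 = 3.5.
Ivy has value 3 → rank 3.5.

3.5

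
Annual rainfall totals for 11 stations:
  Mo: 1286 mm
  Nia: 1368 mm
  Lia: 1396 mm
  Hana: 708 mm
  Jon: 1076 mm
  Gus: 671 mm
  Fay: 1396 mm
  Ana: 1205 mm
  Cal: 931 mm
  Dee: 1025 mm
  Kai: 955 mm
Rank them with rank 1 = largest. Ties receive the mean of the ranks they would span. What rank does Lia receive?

1.5

Sorted (descending): 1396, 1396, 1368, 1286, 1205, 1076, 1025, 955, 931, 708, 671
The 2 values of 1396 occupy positions 1–2 → average rank (1+2)/2 = 1.5.
Lia has value 1396 mm → rank 1.5.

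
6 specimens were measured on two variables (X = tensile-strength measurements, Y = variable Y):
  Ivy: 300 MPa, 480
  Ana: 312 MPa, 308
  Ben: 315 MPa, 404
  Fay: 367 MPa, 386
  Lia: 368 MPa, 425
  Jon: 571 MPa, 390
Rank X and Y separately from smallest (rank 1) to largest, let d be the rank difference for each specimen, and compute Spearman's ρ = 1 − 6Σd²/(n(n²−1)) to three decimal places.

-0.143

Ranks of variable 1: 1, 2, 3, 4, 5, 6
Ranks of variable 2: 6, 1, 4, 2, 5, 3
d = r₁ − r₂: -5, 1, -1, 2, 0, 3
d²: 25, 1, 1, 4, 0, 9; Σd² = 40
ρ = 1 − 6·40/(6·35) = 1 − 240/210 = -0.143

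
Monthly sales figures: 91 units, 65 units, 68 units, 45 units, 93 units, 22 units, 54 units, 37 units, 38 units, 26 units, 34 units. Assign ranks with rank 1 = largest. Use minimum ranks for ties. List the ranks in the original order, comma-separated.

2, 4, 3, 6, 1, 11, 5, 8, 7, 10, 9

Sorted (descending): 93, 91, 68, 65, 54, 45, 38, 37, 34, 26, 22
No ties — each value takes its position as its rank.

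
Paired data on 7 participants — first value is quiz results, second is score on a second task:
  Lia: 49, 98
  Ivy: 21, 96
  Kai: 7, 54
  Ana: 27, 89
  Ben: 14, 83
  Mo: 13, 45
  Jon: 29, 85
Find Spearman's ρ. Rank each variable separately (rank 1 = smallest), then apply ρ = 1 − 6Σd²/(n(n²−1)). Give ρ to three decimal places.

0.821

Ranks of variable 1: 7, 4, 1, 5, 3, 2, 6
Ranks of variable 2: 7, 6, 2, 5, 3, 1, 4
d = r₁ − r₂: 0, -2, -1, 0, 0, 1, 2
d²: 0, 4, 1, 0, 0, 1, 4; Σd² = 10
ρ = 1 − 6·10/(7·48) = 1 − 60/336 = 0.821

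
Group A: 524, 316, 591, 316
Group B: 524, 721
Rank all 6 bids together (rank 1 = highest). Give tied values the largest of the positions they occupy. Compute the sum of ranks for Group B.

5

Sorted (descending): 721, 591, 524, 524, 316, 316
The 2 values of 524 occupy positions 3–4 → each gets rank 4.
The 2 values of 316 occupy positions 5–6 → each gets rank 6.
Group B values → pooled ranks: 524→4, 721→1
Rank sum = 4 + 1 = 5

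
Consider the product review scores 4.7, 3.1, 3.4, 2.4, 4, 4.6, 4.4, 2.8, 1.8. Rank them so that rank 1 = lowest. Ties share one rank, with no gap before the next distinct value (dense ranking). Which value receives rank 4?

Sorted (ascending): 1.8, 2.4, 2.8, 3.1, 3.4, 4, 4.4, 4.6, 4.7
No ties — each value takes its position as its rank.
Rank 4 → value 3.1.

3.1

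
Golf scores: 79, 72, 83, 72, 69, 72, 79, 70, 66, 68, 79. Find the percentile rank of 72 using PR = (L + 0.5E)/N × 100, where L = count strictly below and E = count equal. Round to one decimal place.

50.0

N = 11.
Strictly below 72: 4. Equal to 72: 3.
PR = (4 + 0.5·3)/11 × 100 = 50.0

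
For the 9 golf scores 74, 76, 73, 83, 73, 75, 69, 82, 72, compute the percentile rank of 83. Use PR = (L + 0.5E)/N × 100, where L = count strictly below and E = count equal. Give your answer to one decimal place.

94.4

N = 9.
Strictly below 83: 8. Equal to 83: 1.
PR = (8 + 0.5·1)/9 × 100 = 94.4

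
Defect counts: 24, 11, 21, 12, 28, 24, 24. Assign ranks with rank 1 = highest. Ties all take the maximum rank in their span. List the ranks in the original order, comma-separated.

4, 7, 5, 6, 1, 4, 4

Sorted (descending): 28, 24, 24, 24, 21, 12, 11
The 3 values of 24 occupy positions 2–4 → each gets rank 4.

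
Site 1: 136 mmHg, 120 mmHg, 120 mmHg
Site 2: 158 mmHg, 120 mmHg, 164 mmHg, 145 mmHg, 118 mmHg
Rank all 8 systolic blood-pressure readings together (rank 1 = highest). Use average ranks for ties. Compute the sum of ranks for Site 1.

Sorted (descending): 164, 158, 145, 136, 120, 120, 120, 118
The 3 values of 120 occupy positions 5–7 → average rank 6.
Site 1 values → pooled ranks: 136→4, 120→6, 120→6
Rank sum = 4 + 6 + 6 = 16

16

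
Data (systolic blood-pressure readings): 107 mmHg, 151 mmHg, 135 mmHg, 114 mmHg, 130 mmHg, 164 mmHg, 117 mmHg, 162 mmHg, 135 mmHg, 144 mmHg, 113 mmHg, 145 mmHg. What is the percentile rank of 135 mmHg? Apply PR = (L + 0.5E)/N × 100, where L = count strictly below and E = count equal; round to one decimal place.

N = 12.
Strictly below 135: 5. Equal to 135: 2.
PR = (5 + 0.5·2)/12 × 100 = 50.0

50.0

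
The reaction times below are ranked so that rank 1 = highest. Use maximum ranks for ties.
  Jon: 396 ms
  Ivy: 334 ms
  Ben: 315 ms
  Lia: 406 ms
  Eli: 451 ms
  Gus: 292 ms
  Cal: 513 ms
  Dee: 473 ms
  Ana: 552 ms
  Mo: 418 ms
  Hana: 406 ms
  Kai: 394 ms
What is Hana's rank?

7

Sorted (descending): 552, 513, 473, 451, 418, 406, 406, 396, 394, 334, 315, 292
The 2 values of 406 occupy positions 6–7 → each gets rank 7.
Hana has value 406 ms → rank 7.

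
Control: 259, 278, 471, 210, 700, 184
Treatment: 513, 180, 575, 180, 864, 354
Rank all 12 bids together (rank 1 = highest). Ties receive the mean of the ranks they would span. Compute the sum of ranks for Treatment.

Sorted (descending): 864, 700, 575, 513, 471, 354, 278, 259, 210, 184, 180, 180
The 2 values of 180 occupy positions 11–12 → average rank (11+12)/2 = 11.5.
Treatment values → pooled ranks: 513→4, 180→11.5, 575→3, 180→11.5, 864→1, 354→6
Rank sum = 4 + 11.5 + 3 + 11.5 + 1 + 6 = 37

37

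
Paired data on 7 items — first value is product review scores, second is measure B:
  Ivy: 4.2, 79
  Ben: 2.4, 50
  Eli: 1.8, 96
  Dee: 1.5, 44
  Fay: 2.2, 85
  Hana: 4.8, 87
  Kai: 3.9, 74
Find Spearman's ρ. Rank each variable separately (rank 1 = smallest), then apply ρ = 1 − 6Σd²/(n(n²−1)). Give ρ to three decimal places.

0.250

Ranks of variable 1: 6, 4, 2, 1, 3, 7, 5
Ranks of variable 2: 4, 2, 7, 1, 5, 6, 3
d = r₁ − r₂: 2, 2, -5, 0, -2, 1, 2
d²: 4, 4, 25, 0, 4, 1, 4; Σd² = 42
ρ = 1 − 6·42/(7·48) = 1 − 252/336 = 0.250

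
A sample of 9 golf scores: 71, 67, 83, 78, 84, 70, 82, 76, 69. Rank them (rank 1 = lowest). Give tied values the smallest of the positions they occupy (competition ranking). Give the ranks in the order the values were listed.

Sorted (ascending): 67, 69, 70, 71, 76, 78, 82, 83, 84
No ties — each value takes its position as its rank.

4, 1, 8, 6, 9, 3, 7, 5, 2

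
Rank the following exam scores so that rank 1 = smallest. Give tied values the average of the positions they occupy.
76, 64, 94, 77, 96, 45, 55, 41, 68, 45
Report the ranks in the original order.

7, 5, 9, 8, 10, 2.5, 4, 1, 6, 2.5

Sorted (ascending): 41, 45, 45, 55, 64, 68, 76, 77, 94, 96
The 2 values of 45 occupy positions 2–3 → average rank (2+3)/2 = 2.5.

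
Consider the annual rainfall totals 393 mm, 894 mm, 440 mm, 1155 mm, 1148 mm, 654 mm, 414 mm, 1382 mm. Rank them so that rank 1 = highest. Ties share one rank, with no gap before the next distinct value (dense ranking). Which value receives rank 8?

393

Sorted (descending): 1382, 1155, 1148, 894, 654, 440, 414, 393
No ties — each value takes its position as its rank.
Rank 8 → value 393.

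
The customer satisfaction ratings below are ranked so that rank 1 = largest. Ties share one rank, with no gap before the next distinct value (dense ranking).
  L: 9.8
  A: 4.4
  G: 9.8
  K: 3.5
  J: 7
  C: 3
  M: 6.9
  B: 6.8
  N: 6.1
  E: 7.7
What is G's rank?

Sorted (descending): 9.8, 9.8, 7.7, 7, 6.9, 6.8, 6.1, 4.4, 3.5, 3
The 2 values of 9.8 share dense rank 1.
Remaining distinct values take the next consecutive integers.
G has value 9.8 → rank 1.

1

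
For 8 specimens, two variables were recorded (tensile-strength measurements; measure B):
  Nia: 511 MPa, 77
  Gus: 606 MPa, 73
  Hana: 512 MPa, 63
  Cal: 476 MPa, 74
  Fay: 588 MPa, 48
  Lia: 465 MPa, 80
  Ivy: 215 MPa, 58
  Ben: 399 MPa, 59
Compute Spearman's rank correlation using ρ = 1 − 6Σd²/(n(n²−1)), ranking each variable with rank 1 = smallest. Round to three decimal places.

Ranks of variable 1: 5, 8, 6, 4, 7, 3, 1, 2
Ranks of variable 2: 7, 5, 4, 6, 1, 8, 2, 3
d = r₁ − r₂: -2, 3, 2, -2, 6, -5, -1, -1
d²: 4, 9, 4, 4, 36, 25, 1, 1; Σd² = 84
ρ = 1 − 6·84/(8·63) = 1 − 504/504 = 0.000

0.000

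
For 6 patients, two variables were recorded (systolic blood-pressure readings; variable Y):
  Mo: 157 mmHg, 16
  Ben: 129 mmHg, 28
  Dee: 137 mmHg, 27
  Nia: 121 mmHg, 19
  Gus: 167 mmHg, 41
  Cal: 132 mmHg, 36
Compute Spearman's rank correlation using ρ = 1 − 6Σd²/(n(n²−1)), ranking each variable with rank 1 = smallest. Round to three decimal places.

Ranks of variable 1: 5, 2, 4, 1, 6, 3
Ranks of variable 2: 1, 4, 3, 2, 6, 5
d = r₁ − r₂: 4, -2, 1, -1, 0, -2
d²: 16, 4, 1, 1, 0, 4; Σd² = 26
ρ = 1 − 6·26/(6·35) = 1 − 156/210 = 0.257

0.257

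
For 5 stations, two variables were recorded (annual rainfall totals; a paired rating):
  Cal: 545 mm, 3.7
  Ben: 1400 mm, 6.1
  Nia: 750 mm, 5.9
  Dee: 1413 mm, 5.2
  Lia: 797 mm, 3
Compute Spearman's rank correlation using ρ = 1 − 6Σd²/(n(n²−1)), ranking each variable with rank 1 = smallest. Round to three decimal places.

0.300

Ranks of variable 1: 1, 4, 2, 5, 3
Ranks of variable 2: 2, 5, 4, 3, 1
d = r₁ − r₂: -1, -1, -2, 2, 2
d²: 1, 1, 4, 4, 4; Σd² = 14
ρ = 1 − 6·14/(5·24) = 1 − 84/120 = 0.300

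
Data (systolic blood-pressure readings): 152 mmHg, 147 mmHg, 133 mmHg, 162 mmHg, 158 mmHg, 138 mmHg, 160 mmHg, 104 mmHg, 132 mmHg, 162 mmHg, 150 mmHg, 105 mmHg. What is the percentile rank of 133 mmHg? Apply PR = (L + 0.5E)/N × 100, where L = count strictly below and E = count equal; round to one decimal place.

29.2

N = 12.
Strictly below 133: 3. Equal to 133: 1.
PR = (3 + 0.5·1)/12 × 100 = 29.2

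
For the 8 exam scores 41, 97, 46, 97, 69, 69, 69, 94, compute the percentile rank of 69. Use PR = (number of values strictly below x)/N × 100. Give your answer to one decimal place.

N = 8.
Strictly below 69: 2. Equal to 69: 3.
PR = 2/8 × 100 = 25.0

25.0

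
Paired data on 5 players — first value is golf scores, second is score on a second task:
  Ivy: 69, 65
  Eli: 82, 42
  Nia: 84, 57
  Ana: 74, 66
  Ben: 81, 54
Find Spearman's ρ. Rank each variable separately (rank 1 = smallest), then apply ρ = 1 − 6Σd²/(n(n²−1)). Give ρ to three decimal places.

Ranks of variable 1: 1, 4, 5, 2, 3
Ranks of variable 2: 4, 1, 3, 5, 2
d = r₁ − r₂: -3, 3, 2, -3, 1
d²: 9, 9, 4, 9, 1; Σd² = 32
ρ = 1 − 6·32/(5·24) = 1 − 192/120 = -0.600

-0.600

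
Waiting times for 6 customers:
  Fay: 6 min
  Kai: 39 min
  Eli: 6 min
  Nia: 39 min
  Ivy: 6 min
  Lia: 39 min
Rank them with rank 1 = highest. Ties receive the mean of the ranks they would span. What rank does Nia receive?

2

Sorted (descending): 39, 39, 39, 6, 6, 6
The 3 values of 39 occupy positions 1–3 → average rank 2.
The 3 values of 6 occupy positions 4–6 → average rank 5.
Nia has value 39 min → rank 2.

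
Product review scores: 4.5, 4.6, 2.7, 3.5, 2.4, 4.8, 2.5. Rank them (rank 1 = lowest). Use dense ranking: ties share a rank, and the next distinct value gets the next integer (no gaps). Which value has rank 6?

4.6

Sorted (ascending): 2.4, 2.5, 2.7, 3.5, 4.5, 4.6, 4.8
No ties — each value takes its position as its rank.
Rank 6 → value 4.6.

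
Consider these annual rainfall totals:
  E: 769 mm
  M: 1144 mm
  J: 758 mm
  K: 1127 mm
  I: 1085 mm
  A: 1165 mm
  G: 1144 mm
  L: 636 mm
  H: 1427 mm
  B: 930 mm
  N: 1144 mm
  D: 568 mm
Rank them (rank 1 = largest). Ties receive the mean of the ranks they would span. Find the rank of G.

4

Sorted (descending): 1427, 1165, 1144, 1144, 1144, 1127, 1085, 930, 769, 758, 636, 568
The 3 values of 1144 occupy positions 3–5 → average rank 4.
G has value 1144 mm → rank 4.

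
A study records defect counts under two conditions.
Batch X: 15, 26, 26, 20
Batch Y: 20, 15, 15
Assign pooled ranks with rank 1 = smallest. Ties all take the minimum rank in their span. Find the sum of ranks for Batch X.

Sorted (ascending): 15, 15, 15, 20, 20, 26, 26
The 3 values of 15 occupy positions 1–3 → each gets rank 1.
The 2 values of 20 occupy positions 4–5 → each gets rank 4.
The 2 values of 26 occupy positions 6–7 → each gets rank 6.
Batch X values → pooled ranks: 15→1, 26→6, 26→6, 20→4
Rank sum = 1 + 6 + 6 + 4 = 17

17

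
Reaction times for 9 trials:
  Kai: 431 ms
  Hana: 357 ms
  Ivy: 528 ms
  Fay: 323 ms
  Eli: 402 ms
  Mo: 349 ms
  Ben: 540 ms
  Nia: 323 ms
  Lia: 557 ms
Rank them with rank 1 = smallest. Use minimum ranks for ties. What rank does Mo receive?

3

Sorted (ascending): 323, 323, 349, 357, 402, 431, 528, 540, 557
The 2 values of 323 occupy positions 1–2 → each gets rank 1.
Mo has value 349 ms → rank 3.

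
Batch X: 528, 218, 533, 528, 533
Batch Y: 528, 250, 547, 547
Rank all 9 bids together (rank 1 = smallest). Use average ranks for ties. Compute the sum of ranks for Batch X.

22

Sorted (ascending): 218, 250, 528, 528, 528, 533, 533, 547, 547
The 3 values of 528 occupy positions 3–5 → average rank 4.
The 2 values of 533 occupy positions 6–7 → average rank (6+7)/2 = 6.5.
The 2 values of 547 occupy positions 8–9 → average rank (8+9)/2 = 8.5.
Batch X values → pooled ranks: 528→4, 218→1, 533→6.5, 528→4, 533→6.5
Rank sum = 4 + 1 + 6.5 + 4 + 6.5 = 22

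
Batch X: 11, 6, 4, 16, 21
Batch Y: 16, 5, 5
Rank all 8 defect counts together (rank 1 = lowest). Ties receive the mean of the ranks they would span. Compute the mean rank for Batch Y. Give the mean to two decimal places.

3.83

Sorted (ascending): 4, 5, 5, 6, 11, 16, 16, 21
The 2 values of 5 occupy positions 2–3 → average rank (2+3)/2 = 2.5.
The 2 values of 16 occupy positions 6–7 → average rank (6+7)/2 = 6.5.
Batch Y values → pooled ranks: 16→6.5, 5→2.5, 5→2.5
Mean rank = (6.5 + 2.5 + 2.5) / 3 = 3.83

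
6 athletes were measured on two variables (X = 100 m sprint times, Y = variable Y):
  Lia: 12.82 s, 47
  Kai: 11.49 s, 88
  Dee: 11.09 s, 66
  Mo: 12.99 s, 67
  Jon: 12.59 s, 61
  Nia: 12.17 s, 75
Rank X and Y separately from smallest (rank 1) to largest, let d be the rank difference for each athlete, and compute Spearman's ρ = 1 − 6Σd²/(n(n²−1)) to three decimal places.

Ranks of variable 1: 5, 2, 1, 6, 4, 3
Ranks of variable 2: 1, 6, 3, 4, 2, 5
d = r₁ − r₂: 4, -4, -2, 2, 2, -2
d²: 16, 16, 4, 4, 4, 4; Σd² = 48
ρ = 1 − 6·48/(6·35) = 1 − 288/210 = -0.371

-0.371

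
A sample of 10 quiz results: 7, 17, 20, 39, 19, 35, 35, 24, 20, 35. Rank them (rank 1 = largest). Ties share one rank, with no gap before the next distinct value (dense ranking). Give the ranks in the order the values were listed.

Sorted (descending): 39, 35, 35, 35, 24, 20, 20, 19, 17, 7
The 3 values of 35 share dense rank 2.
The 2 values of 20 share dense rank 4.
Remaining distinct values take the next consecutive integers.

7, 6, 4, 1, 5, 2, 2, 3, 4, 2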